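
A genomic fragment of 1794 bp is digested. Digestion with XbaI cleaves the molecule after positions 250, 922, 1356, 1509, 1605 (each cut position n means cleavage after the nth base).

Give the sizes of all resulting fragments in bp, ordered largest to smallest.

Linear molecule, 5 cuts → 6 fragments:
  250 − 0 = 250 bp
  922 − 250 = 672 bp
  1356 − 922 = 434 bp
  1509 − 1356 = 153 bp
  1605 − 1509 = 96 bp
  1794 − 1605 = 189 bp
Sorted largest to smallest: 672, 434, 250, 189, 153, 96 bp.

672, 434, 250, 189, 153, 96 bp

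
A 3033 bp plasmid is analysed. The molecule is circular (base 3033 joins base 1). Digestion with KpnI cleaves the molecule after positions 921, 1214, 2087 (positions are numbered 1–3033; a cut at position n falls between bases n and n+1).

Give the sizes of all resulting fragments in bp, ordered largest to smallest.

Circular molecule, 3 cuts → 3 fragments:
  1214 − 921 = 293 bp
  2087 − 1214 = 873 bp
  wrap: 3033 − 2087 + 921 = 1867 bp
Sorted largest to smallest: 1867, 873, 293 bp.

1867, 873, 293 bp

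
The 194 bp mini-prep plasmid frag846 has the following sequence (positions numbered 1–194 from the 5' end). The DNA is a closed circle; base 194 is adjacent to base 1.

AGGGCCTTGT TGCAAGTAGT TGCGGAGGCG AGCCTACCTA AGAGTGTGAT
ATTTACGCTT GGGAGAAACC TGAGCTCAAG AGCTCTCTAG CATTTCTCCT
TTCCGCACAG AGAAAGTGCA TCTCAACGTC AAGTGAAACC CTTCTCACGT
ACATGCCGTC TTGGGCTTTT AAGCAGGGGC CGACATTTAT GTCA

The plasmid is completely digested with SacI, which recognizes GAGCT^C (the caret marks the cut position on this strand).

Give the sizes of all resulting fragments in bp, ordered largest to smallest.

SacI sites (GAGCTC) start at positions 72, 80.
SacI cuts after base 5 of each site (before the last base), so after positions 76, 84.
Circular molecule, 2 cuts → 2 fragments:
  77–84 → 8 bp
  85–194 then 1–76 → 110 + 76 = 186 bp
Sorted largest to smallest: 186, 8 bp.

186, 8 bp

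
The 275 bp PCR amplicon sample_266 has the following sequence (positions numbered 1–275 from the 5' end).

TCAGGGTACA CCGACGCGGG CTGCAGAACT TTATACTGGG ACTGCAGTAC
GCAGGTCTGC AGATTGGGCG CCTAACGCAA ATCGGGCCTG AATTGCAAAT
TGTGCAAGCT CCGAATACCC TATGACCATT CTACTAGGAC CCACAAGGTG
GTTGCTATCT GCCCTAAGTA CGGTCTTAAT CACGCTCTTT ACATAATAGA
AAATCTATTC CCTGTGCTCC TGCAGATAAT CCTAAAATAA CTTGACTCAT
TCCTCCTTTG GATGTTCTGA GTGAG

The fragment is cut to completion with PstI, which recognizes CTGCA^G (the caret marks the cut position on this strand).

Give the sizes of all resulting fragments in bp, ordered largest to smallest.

PstI sites (CTGCAG) start at positions 21, 42, 57, 220.
PstI cuts after base 5 of each site (before the last base), so after positions 25, 46, 61, 224.
Linear molecule, 4 cuts → 5 fragments:
  1–25 → 25 bp
  26–46 → 21 bp
  47–61 → 15 bp
  62–224 → 163 bp
  225–275 → 51 bp
Sorted largest to smallest: 163, 51, 25, 21, 15 bp.

163, 51, 25, 21, 15 bp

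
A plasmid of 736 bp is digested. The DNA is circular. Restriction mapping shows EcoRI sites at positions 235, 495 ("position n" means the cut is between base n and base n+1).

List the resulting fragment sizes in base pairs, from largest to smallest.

Circular molecule, 2 cuts → 2 fragments:
  495 − 235 = 260 bp
  wrap: 736 − 495 + 235 = 476 bp
Sorted largest to smallest: 476, 260 bp.

476, 260 bp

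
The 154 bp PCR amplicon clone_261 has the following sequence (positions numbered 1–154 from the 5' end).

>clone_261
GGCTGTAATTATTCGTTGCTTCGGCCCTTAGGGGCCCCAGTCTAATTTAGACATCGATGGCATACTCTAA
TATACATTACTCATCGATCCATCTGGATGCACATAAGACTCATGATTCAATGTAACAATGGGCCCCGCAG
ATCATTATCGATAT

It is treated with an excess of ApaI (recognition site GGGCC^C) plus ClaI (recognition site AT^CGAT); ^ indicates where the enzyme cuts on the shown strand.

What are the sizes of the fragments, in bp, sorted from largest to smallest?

ApaI sites (GGGCCC) start at positions 32, 130.
ApaI cuts after base 5 of each site (before the last base), so after positions 36, 134.
ClaI sites (ATCGAT) start at positions 53, 83, 147.
ClaI cuts after base 2 of each site, so after positions 54, 84, 148.
Combined cut positions: 36, 54, 84, 134, 148.
Linear molecule, 5 cuts → 6 fragments:
  1–36 → 36 bp
  37–54 → 18 bp
  55–84 → 30 bp
  85–134 → 50 bp
  135–148 → 14 bp
  149–154 → 6 bp
Sorted largest to smallest: 50, 36, 30, 18, 14, 6 bp.

50, 36, 30, 18, 14, 6 bp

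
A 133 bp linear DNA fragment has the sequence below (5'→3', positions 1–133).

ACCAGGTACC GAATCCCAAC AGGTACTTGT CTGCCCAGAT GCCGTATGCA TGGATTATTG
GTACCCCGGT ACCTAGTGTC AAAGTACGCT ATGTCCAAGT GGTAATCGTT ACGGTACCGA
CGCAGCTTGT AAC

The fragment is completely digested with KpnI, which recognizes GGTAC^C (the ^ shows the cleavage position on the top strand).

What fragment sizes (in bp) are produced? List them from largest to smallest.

55, 45, 16, 9, 8 bp

KpnI sites (GGTACC) start at positions 5, 60, 68, 113.
KpnI cuts after base 5 of each site (before the last base), so after positions 9, 64, 72, 117.
Linear molecule, 4 cuts → 5 fragments:
  1–9 → 9 bp
  10–64 → 55 bp
  65–72 → 8 bp
  73–117 → 45 bp
  118–133 → 16 bp
Sorted largest to smallest: 55, 45, 16, 9, 8 bp.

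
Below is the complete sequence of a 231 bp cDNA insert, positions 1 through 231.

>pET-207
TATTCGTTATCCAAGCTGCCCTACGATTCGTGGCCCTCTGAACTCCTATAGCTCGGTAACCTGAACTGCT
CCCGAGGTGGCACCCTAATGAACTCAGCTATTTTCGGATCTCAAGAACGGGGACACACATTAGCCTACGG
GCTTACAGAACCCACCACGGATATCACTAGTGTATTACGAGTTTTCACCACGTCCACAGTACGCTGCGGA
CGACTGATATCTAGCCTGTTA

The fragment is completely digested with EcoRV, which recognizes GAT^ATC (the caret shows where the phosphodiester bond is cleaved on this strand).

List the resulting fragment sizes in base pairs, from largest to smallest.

EcoRV sites (GATATC) start at positions 160, 216.
EcoRV cuts after base 3 of each site, so after positions 162, 218.
Linear molecule, 2 cuts → 3 fragments:
  1–162 → 162 bp
  163–218 → 56 bp
  219–231 → 13 bp
Sorted largest to smallest: 162, 56, 13 bp.

162, 56, 13 bp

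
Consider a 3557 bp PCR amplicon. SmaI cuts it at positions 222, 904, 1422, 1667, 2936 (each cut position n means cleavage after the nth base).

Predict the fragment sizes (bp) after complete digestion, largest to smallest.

1269, 682, 621, 518, 245, 222 bp

Linear molecule, 5 cuts → 6 fragments:
  222 − 0 = 222 bp
  904 − 222 = 682 bp
  1422 − 904 = 518 bp
  1667 − 1422 = 245 bp
  2936 − 1667 = 1269 bp
  3557 − 2936 = 621 bp
Sorted largest to smallest: 1269, 682, 621, 518, 245, 222 bp.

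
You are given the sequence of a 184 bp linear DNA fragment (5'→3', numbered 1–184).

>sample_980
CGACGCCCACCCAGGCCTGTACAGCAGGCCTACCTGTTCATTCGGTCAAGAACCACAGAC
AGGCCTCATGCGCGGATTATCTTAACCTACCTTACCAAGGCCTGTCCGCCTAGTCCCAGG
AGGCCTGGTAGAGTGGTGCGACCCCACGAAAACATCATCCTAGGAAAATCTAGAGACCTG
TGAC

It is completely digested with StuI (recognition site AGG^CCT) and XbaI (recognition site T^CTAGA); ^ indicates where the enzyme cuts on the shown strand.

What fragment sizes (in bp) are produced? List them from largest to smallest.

StuI sites (AGGCCT) start at positions 13, 26, 61, 98, 121.
StuI cuts after base 3 of each site, so after positions 15, 28, 63, 100, 123.
The XbaI site (TCTAGA) starts at position 169.
XbaI cuts after the first base of each site, so after position 169.
Combined cut positions: 15, 28, 63, 100, 123, 169.
Linear molecule, 6 cuts → 7 fragments:
  1–15 → 15 bp
  16–28 → 13 bp
  29–63 → 35 bp
  64–100 → 37 bp
  101–123 → 23 bp
  124–169 → 46 bp
  170–184 → 15 bp
Sorted largest to smallest: 46, 37, 35, 23, 15, 15, 13 bp.

46, 37, 35, 23, 15, 15, 13 bp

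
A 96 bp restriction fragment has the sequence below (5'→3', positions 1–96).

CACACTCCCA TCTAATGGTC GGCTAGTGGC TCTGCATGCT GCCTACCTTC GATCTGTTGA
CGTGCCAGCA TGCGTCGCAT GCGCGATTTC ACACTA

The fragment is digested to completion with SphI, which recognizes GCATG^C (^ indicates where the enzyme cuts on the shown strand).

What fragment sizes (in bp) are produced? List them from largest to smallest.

38, 34, 15, 9 bp

SphI sites (GCATGC) start at positions 34, 68, 77.
SphI cuts after base 5 of each site (before the last base), so after positions 38, 72, 81.
Linear molecule, 3 cuts → 4 fragments:
  1–38 → 38 bp
  39–72 → 34 bp
  73–81 → 9 bp
  82–96 → 15 bp
Sorted largest to smallest: 38, 34, 15, 9 bp.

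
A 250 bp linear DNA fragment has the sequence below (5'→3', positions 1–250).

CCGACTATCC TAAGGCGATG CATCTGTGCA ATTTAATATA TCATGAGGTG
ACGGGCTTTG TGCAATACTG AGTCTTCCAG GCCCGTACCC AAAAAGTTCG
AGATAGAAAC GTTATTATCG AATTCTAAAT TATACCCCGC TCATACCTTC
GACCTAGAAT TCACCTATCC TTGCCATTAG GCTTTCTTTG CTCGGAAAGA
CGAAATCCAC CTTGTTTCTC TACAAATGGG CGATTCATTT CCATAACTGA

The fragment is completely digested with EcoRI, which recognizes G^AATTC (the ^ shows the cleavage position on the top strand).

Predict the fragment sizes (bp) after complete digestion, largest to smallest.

EcoRI sites (GAATTC) start at positions 120, 157.
EcoRI cuts after the first base of each site, so after positions 120, 157.
Linear molecule, 2 cuts → 3 fragments:
  1–120 → 120 bp
  121–157 → 37 bp
  158–250 → 93 bp
Sorted largest to smallest: 120, 93, 37 bp.

120, 93, 37 bp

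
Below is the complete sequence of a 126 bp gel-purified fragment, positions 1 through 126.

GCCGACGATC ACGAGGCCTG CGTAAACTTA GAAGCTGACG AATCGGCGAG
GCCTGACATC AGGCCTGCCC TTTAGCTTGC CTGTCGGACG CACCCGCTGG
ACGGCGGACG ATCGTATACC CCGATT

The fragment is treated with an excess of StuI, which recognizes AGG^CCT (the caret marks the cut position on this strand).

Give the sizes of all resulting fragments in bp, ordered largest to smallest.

StuI sites (AGGCCT) start at positions 14, 49, 61.
StuI cuts after base 3 of each site, so after positions 16, 51, 63.
Linear molecule, 3 cuts → 4 fragments:
  1–16 → 16 bp
  17–51 → 35 bp
  52–63 → 12 bp
  64–126 → 63 bp
Sorted largest to smallest: 63, 35, 16, 12 bp.

63, 35, 16, 12 bp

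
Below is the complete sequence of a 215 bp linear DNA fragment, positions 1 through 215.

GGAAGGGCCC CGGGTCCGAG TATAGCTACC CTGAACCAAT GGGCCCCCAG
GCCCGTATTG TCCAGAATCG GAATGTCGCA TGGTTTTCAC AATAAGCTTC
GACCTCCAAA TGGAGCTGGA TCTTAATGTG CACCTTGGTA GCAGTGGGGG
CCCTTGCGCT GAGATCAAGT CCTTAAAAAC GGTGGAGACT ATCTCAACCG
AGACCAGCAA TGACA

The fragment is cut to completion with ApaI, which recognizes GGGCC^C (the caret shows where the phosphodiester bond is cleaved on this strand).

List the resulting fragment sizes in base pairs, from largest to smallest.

107, 63, 36, 9 bp

ApaI sites (GGGCCC) start at positions 5, 41, 148.
ApaI cuts after base 5 of each site (before the last base), so after positions 9, 45, 152.
Linear molecule, 3 cuts → 4 fragments:
  1–9 → 9 bp
  10–45 → 36 bp
  46–152 → 107 bp
  153–215 → 63 bp
Sorted largest to smallest: 107, 63, 36, 9 bp.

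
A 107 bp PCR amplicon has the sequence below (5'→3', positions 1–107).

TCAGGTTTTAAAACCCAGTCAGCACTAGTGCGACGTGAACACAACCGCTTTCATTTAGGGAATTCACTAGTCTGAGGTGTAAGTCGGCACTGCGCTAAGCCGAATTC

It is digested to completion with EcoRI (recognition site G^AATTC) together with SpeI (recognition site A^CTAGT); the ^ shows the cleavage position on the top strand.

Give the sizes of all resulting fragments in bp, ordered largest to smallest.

36, 36, 24, 6, 5 bp

EcoRI sites (GAATTC) start at positions 60, 102.
EcoRI cuts after the first base of each site, so after positions 60, 102.
SpeI sites (ACTAGT) start at positions 24, 66.
SpeI cuts after the first base of each site, so after positions 24, 66.
Combined cut positions: 24, 60, 66, 102.
Linear molecule, 4 cuts → 5 fragments:
  1–24 → 24 bp
  25–60 → 36 bp
  61–66 → 6 bp
  67–102 → 36 bp
  103–107 → 5 bp
Sorted largest to smallest: 36, 36, 24, 6, 5 bp.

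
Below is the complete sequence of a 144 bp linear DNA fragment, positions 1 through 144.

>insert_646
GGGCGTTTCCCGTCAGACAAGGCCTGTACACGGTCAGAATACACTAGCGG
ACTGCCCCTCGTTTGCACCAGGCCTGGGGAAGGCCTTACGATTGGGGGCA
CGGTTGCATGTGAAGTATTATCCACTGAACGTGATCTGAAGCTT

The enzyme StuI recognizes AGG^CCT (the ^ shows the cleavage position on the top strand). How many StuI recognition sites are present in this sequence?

AGGCCT occurs starting at positions 20, 70, 81.
StuI cuts at 3 sites.

3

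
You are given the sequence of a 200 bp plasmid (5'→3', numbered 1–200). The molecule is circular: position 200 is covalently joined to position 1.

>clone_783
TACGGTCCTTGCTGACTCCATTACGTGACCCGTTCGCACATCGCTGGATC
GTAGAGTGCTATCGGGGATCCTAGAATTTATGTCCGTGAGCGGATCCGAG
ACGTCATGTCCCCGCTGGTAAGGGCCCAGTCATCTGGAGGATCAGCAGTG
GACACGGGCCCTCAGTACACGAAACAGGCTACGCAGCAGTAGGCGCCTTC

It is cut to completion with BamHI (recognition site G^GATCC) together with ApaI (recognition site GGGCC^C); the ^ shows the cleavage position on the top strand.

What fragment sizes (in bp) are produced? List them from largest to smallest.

106, 34, 34, 26 bp

BamHI sites (GGATCC) start at positions 66, 92.
BamHI cuts after the first base of each site, so after positions 66, 92.
ApaI sites (GGGCCC) start at positions 122, 156.
ApaI cuts after base 5 of each site (before the last base), so after positions 126, 160.
Combined cut positions: 66, 92, 126, 160.
Circular molecule, 4 cuts → 4 fragments:
  67–92 → 26 bp
  93–126 → 34 bp
  127–160 → 34 bp
  161–200 then 1–66 → 40 + 66 = 106 bp
Sorted largest to smallest: 106, 34, 34, 26 bp.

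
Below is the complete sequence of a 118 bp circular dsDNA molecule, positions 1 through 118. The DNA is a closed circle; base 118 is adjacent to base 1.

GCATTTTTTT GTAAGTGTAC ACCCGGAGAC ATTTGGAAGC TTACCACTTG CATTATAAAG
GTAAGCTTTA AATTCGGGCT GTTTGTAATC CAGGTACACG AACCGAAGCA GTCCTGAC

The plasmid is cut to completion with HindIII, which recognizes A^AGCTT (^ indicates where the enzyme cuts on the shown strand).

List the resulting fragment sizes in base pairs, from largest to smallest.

HindIII sites (AAGCTT) start at positions 37, 63.
HindIII cuts after the first base of each site, so after positions 37, 63.
Circular molecule, 2 cuts → 2 fragments:
  38–63 → 26 bp
  64–118 then 1–37 → 55 + 37 = 92 bp
Sorted largest to smallest: 92, 26 bp.

92, 26 bp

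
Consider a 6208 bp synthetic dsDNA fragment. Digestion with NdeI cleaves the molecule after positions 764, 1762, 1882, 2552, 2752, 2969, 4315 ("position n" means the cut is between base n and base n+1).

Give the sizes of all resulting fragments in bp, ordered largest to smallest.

Linear molecule, 7 cuts → 8 fragments:
  764 − 0 = 764 bp
  1762 − 764 = 998 bp
  1882 − 1762 = 120 bp
  2552 − 1882 = 670 bp
  2752 − 2552 = 200 bp
  2969 − 2752 = 217 bp
  4315 − 2969 = 1346 bp
  6208 − 4315 = 1893 bp
Sorted largest to smallest: 1893, 1346, 998, 764, 670, 217, 200, 120 bp.

1893, 1346, 998, 764, 670, 217, 200, 120 bp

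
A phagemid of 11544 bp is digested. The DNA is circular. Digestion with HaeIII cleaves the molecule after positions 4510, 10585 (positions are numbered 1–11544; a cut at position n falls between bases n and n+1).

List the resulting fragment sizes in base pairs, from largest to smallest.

6075, 5469 bp

Circular molecule, 2 cuts → 2 fragments:
  10585 − 4510 = 6075 bp
  wrap: 11544 − 10585 + 4510 = 5469 bp
Sorted largest to smallest: 6075, 5469 bp.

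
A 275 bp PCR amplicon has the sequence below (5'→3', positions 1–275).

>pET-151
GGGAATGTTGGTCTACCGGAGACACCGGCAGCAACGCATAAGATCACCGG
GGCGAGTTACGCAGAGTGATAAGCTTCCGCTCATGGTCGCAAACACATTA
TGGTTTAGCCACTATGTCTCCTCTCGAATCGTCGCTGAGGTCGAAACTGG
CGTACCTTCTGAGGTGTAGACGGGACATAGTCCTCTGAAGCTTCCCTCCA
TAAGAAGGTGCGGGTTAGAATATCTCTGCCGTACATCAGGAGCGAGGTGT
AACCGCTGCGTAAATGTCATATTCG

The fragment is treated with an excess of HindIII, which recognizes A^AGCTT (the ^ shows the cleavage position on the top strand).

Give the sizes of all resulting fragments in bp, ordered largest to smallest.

117, 87, 71 bp

HindIII sites (AAGCTT) start at positions 71, 188.
HindIII cuts after the first base of each site, so after positions 71, 188.
Linear molecule, 2 cuts → 3 fragments:
  1–71 → 71 bp
  72–188 → 117 bp
  189–275 → 87 bp
Sorted largest to smallest: 117, 87, 71 bp.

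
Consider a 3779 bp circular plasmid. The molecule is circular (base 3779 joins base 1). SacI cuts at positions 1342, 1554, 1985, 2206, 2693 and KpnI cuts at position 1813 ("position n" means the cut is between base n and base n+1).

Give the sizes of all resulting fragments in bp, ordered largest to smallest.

Combined cut positions (sorted): 1342, 1554, 1813, 1985, 2206, 2693.
Circular molecule, 6 cuts → 6 fragments:
  1554 − 1342 = 212 bp
  1813 − 1554 = 259 bp
  1985 − 1813 = 172 bp
  2206 − 1985 = 221 bp
  2693 − 2206 = 487 bp
  wrap: 3779 − 2693 + 1342 = 2428 bp
Sorted largest to smallest: 2428, 487, 259, 221, 212, 172 bp.

2428, 487, 259, 221, 212, 172 bp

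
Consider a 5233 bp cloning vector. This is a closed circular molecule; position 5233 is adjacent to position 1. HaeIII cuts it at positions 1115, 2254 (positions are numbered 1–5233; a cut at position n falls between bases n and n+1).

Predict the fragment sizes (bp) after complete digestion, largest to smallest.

4094, 1139 bp

Circular molecule, 2 cuts → 2 fragments:
  2254 − 1115 = 1139 bp
  wrap: 5233 − 2254 + 1115 = 4094 bp
Sorted largest to smallest: 4094, 1139 bp.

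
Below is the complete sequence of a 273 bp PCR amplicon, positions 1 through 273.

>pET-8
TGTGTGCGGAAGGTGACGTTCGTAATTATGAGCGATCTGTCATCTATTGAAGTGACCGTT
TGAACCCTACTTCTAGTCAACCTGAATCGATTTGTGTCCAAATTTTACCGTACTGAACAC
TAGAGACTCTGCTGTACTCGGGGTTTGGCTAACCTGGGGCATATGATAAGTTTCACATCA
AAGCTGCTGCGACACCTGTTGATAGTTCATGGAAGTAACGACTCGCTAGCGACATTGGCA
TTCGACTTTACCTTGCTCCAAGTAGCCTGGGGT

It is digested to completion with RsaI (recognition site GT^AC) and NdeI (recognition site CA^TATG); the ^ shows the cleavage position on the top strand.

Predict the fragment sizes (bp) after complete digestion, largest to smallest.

RsaI sites (GTAC) start at positions 110, 134.
RsaI cuts after base 2 of each site, so after positions 111, 135.
The NdeI site (CATATG) starts at position 160.
NdeI cuts after base 2 of each site, so after position 161.
Combined cut positions: 111, 135, 161.
Linear molecule, 3 cuts → 4 fragments:
  1–111 → 111 bp
  112–135 → 24 bp
  136–161 → 26 bp
  162–273 → 112 bp
Sorted largest to smallest: 112, 111, 26, 24 bp.

112, 111, 26, 24 bp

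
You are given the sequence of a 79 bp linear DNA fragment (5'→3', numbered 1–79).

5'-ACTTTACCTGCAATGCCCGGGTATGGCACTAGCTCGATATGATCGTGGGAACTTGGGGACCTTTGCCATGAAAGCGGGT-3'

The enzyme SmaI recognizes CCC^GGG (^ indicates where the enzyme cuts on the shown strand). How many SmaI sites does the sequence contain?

CCCGGG occurs starting at position 16.
SmaI cuts at 1 site.

1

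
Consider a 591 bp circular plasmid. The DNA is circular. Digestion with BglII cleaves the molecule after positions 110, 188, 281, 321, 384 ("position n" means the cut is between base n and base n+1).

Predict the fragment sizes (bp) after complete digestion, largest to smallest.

Circular molecule, 5 cuts → 5 fragments:
  188 − 110 = 78 bp
  281 − 188 = 93 bp
  321 − 281 = 40 bp
  384 − 321 = 63 bp
  wrap: 591 − 384 + 110 = 317 bp
Sorted largest to smallest: 317, 93, 78, 63, 40 bp.

317, 93, 78, 63, 40 bp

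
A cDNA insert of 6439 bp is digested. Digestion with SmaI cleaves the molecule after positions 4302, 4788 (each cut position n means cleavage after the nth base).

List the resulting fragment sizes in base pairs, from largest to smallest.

4302, 1651, 486 bp

Linear molecule, 2 cuts → 3 fragments:
  4302 − 0 = 4302 bp
  4788 − 4302 = 486 bp
  6439 − 4788 = 1651 bp
Sorted largest to smallest: 4302, 1651, 486 bp.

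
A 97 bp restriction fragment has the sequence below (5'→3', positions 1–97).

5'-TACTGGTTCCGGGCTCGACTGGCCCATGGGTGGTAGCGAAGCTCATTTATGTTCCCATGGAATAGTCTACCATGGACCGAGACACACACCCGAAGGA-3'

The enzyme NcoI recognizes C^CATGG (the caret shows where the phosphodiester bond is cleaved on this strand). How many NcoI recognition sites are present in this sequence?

3

CCATGG occurs starting at positions 24, 55, 70.
NcoI cuts at 3 sites.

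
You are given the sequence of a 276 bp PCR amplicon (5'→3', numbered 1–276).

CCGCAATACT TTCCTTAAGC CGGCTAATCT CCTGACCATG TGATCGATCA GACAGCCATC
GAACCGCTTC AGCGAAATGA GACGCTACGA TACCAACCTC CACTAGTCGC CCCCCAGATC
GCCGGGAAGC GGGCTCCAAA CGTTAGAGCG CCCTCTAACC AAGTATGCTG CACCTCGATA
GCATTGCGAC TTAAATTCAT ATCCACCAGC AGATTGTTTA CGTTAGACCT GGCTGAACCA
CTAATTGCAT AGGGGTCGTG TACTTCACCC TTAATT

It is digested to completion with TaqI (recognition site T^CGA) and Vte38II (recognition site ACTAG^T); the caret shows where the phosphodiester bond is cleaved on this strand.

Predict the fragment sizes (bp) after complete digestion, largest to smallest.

101, 69, 47, 44, 15 bp

TaqI sites (TCGA) start at positions 44, 59, 175.
TaqI cuts after the first base of each site, so after positions 44, 59, 175.
The Vte38II site (ACTAGT) starts at position 102.
Vte38II cuts after base 5 of each site (before the last base), so after position 106.
Combined cut positions: 44, 59, 106, 175.
Linear molecule, 4 cuts → 5 fragments:
  1–44 → 44 bp
  45–59 → 15 bp
  60–106 → 47 bp
  107–175 → 69 bp
  176–276 → 101 bp
Sorted largest to smallest: 101, 69, 47, 44, 15 bp.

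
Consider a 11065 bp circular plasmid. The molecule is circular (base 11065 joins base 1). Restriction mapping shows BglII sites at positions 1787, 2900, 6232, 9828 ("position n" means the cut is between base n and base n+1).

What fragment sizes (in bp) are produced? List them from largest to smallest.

3596, 3332, 3024, 1113 bp

Circular molecule, 4 cuts → 4 fragments:
  2900 − 1787 = 1113 bp
  6232 − 2900 = 3332 bp
  9828 − 6232 = 3596 bp
  wrap: 11065 − 9828 + 1787 = 3024 bp
Sorted largest to smallest: 3596, 3332, 3024, 1113 bp.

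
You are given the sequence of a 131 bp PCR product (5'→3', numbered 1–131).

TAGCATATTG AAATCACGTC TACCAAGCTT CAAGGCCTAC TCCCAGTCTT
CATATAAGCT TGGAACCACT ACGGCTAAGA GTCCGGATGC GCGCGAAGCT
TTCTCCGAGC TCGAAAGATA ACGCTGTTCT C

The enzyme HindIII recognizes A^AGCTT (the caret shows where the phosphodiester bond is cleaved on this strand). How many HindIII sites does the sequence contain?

AAGCTT occurs starting at positions 25, 56, 96.
HindIII cuts at 3 sites.

3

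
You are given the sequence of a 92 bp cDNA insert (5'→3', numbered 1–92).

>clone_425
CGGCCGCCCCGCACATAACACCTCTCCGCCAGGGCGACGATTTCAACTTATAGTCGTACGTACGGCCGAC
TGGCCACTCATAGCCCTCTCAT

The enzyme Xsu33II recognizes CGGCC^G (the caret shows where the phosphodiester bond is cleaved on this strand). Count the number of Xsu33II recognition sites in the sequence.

CGGCCG occurs starting at positions 1, 63.
Xsu33II cuts at 2 sites.

2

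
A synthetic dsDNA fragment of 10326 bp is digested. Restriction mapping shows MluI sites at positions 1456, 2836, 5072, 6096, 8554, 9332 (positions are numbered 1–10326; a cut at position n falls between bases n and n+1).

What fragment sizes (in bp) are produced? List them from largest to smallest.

2458, 2236, 1456, 1380, 1024, 994, 778 bp

Linear molecule, 6 cuts → 7 fragments:
  1456 − 0 = 1456 bp
  2836 − 1456 = 1380 bp
  5072 − 2836 = 2236 bp
  6096 − 5072 = 1024 bp
  8554 − 6096 = 2458 bp
  9332 − 8554 = 778 bp
  10326 − 9332 = 994 bp
Sorted largest to smallest: 2458, 2236, 1456, 1380, 1024, 994, 778 bp.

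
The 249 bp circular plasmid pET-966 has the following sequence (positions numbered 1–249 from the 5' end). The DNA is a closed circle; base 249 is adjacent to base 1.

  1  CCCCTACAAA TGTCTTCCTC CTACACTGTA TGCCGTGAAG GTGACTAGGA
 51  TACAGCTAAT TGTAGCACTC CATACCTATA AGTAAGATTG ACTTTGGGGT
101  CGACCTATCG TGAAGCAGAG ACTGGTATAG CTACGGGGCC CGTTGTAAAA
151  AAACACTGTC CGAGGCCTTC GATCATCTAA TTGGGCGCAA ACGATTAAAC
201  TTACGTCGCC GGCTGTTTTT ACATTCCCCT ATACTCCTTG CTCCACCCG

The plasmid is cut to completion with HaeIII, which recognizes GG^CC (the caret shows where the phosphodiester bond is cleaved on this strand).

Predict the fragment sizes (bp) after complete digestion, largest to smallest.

222, 27 bp

HaeIII sites (GGCC) start at positions 137, 164.
HaeIII cuts after base 2 of each site, so after positions 138, 165.
Circular molecule, 2 cuts → 2 fragments:
  139–165 → 27 bp
  166–249 then 1–138 → 84 + 138 = 222 bp
Sorted largest to smallest: 222, 27 bp.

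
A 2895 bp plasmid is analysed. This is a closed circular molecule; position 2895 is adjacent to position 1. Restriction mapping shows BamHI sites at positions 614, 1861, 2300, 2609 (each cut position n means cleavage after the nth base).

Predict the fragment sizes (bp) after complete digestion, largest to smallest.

1247, 900, 439, 309 bp

Circular molecule, 4 cuts → 4 fragments:
  1861 − 614 = 1247 bp
  2300 − 1861 = 439 bp
  2609 − 2300 = 309 bp
  wrap: 2895 − 2609 + 614 = 900 bp
Sorted largest to smallest: 1247, 900, 439, 309 bp.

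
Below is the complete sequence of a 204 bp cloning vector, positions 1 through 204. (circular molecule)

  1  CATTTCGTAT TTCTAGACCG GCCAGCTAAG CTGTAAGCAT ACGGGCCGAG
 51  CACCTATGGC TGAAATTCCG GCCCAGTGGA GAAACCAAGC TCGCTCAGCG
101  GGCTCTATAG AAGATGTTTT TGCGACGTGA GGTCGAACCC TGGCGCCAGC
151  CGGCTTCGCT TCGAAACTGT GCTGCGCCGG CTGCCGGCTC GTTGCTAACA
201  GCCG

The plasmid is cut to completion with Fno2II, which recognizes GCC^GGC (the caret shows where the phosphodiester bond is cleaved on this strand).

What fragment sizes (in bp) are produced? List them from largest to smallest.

170, 27, 7 bp

Fno2II sites (GCCGGC) start at positions 149, 176, 183.
Fno2II cuts after base 3 of each site, so after positions 151, 178, 185.
Circular molecule, 3 cuts → 3 fragments:
  152–178 → 27 bp
  179–185 → 7 bp
  186–204 then 1–151 → 19 + 151 = 170 bp
Sorted largest to smallest: 170, 27, 7 bp.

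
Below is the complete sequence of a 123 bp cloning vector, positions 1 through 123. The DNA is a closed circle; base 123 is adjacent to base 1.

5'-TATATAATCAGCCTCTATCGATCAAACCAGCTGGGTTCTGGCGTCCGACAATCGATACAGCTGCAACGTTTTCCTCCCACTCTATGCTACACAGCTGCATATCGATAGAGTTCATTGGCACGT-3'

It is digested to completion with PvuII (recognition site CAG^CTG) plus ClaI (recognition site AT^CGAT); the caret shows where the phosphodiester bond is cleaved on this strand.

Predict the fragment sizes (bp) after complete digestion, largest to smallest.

PvuII sites (CAGCTG) start at positions 28, 58, 92.
PvuII cuts after base 3 of each site, so after positions 30, 60, 94.
ClaI sites (ATCGAT) start at positions 17, 51, 101.
ClaI cuts after base 2 of each site, so after positions 18, 52, 102.
Combined cut positions: 18, 30, 52, 60, 94, 102.
Circular molecule, 6 cuts → 6 fragments:
  19–30 → 12 bp
  31–52 → 22 bp
  53–60 → 8 bp
  61–94 → 34 bp
  95–102 → 8 bp
  103–123 then 1–18 → 21 + 18 = 39 bp
Sorted largest to smallest: 39, 34, 22, 12, 8, 8 bp.

39, 34, 22, 12, 8, 8 bp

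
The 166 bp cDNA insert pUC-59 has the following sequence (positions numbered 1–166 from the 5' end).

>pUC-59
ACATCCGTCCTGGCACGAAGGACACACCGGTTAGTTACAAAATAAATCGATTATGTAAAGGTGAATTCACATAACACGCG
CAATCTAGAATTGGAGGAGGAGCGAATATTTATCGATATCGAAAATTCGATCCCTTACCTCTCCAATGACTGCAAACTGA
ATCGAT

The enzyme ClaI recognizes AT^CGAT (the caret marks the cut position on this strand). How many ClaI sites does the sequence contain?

3

ATCGAT occurs starting at positions 46, 112, 161.
ClaI cuts at 3 sites.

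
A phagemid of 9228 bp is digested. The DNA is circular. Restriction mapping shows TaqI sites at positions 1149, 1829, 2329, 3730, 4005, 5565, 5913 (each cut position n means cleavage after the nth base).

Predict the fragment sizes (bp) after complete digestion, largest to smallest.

Circular molecule, 7 cuts → 7 fragments:
  1829 − 1149 = 680 bp
  2329 − 1829 = 500 bp
  3730 − 2329 = 1401 bp
  4005 − 3730 = 275 bp
  5565 − 4005 = 1560 bp
  5913 − 5565 = 348 bp
  wrap: 9228 − 5913 + 1149 = 4464 bp
Sorted largest to smallest: 4464, 1560, 1401, 680, 500, 348, 275 bp.

4464, 1560, 1401, 680, 500, 348, 275 bp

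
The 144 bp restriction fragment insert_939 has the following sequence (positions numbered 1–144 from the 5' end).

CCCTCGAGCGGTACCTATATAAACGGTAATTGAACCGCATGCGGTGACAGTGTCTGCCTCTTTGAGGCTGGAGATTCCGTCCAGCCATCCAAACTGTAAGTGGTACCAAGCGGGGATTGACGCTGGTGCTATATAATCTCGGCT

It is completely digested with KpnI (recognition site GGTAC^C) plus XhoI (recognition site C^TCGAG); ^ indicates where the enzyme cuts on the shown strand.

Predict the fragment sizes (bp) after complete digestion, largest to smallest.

92, 38, 11, 3 bp

KpnI sites (GGTACC) start at positions 10, 102.
KpnI cuts after base 5 of each site (before the last base), so after positions 14, 106.
The XhoI site (CTCGAG) starts at position 3.
XhoI cuts after the first base of each site, so after position 3.
Combined cut positions: 3, 14, 106.
Linear molecule, 3 cuts → 4 fragments:
  1–3 → 3 bp
  4–14 → 11 bp
  15–106 → 92 bp
  107–144 → 38 bp
Sorted largest to smallest: 92, 38, 11, 3 bp.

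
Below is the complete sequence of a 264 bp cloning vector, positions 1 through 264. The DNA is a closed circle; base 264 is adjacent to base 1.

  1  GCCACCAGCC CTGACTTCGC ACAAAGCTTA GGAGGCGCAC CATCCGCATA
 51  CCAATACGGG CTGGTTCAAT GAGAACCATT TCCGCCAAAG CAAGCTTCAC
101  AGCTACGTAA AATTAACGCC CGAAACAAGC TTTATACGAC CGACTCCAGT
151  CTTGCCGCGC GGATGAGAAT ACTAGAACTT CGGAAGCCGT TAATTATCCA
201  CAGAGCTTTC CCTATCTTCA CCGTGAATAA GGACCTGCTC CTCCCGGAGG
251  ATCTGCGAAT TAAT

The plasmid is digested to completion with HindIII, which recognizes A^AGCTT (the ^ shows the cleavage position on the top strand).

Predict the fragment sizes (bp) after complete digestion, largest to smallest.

161, 68, 35 bp

HindIII sites (AAGCTT) start at positions 24, 92, 127.
HindIII cuts after the first base of each site, so after positions 24, 92, 127.
Circular molecule, 3 cuts → 3 fragments:
  25–92 → 68 bp
  93–127 → 35 bp
  128–264 then 1–24 → 137 + 24 = 161 bp
Sorted largest to smallest: 161, 68, 35 bp.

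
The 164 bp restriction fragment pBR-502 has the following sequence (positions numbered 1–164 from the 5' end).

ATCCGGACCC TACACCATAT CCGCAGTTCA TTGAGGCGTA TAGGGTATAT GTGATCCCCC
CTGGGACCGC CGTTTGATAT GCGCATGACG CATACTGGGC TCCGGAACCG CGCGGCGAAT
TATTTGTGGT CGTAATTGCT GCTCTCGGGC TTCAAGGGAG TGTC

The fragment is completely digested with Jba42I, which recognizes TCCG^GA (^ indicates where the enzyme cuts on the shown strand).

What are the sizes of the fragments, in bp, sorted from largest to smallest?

99, 60, 5 bp

Jba42I sites (TCCGGA) start at positions 2, 101.
Jba42I cuts after base 4 of each site, so after positions 5, 104.
Linear molecule, 2 cuts → 3 fragments:
  1–5 → 5 bp
  6–104 → 99 bp
  105–164 → 60 bp
Sorted largest to smallest: 99, 60, 5 bp.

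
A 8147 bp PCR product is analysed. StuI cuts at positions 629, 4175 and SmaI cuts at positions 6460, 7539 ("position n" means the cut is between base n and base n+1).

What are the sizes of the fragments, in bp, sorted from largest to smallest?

Combined cut positions (sorted): 629, 4175, 6460, 7539.
Linear molecule, 4 cuts → 5 fragments:
  629 − 0 = 629 bp
  4175 − 629 = 3546 bp
  6460 − 4175 = 2285 bp
  7539 − 6460 = 1079 bp
  8147 − 7539 = 608 bp
Sorted largest to smallest: 3546, 2285, 1079, 629, 608 bp.

3546, 2285, 1079, 629, 608 bp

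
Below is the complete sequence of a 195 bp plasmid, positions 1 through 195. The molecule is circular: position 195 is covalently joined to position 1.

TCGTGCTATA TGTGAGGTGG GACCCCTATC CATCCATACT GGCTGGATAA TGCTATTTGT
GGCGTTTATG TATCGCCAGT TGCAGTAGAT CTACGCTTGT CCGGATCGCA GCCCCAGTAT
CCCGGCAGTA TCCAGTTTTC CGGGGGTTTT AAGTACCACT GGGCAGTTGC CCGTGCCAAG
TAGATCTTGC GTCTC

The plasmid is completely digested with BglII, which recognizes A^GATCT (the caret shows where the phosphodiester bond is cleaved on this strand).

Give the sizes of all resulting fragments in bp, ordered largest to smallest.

BglII sites (AGATCT) start at positions 87, 182.
BglII cuts after the first base of each site, so after positions 87, 182.
Circular molecule, 2 cuts → 2 fragments:
  88–182 → 95 bp
  183–195 then 1–87 → 13 + 87 = 100 bp
Sorted largest to smallest: 100, 95 bp.

100, 95 bp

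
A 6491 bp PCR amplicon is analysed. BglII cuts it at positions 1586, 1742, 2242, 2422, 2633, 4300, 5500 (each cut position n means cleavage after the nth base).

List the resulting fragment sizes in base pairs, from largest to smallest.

Linear molecule, 7 cuts → 8 fragments:
  1586 − 0 = 1586 bp
  1742 − 1586 = 156 bp
  2242 − 1742 = 500 bp
  2422 − 2242 = 180 bp
  2633 − 2422 = 211 bp
  4300 − 2633 = 1667 bp
  5500 − 4300 = 1200 bp
  6491 − 5500 = 991 bp
Sorted largest to smallest: 1667, 1586, 1200, 991, 500, 211, 180, 156 bp.

1667, 1586, 1200, 991, 500, 211, 180, 156 bp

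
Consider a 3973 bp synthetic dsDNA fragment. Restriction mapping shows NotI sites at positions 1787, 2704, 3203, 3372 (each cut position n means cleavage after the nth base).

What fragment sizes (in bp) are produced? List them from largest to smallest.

1787, 917, 601, 499, 169 bp

Linear molecule, 4 cuts → 5 fragments:
  1787 − 0 = 1787 bp
  2704 − 1787 = 917 bp
  3203 − 2704 = 499 bp
  3372 − 3203 = 169 bp
  3973 − 3372 = 601 bp
Sorted largest to smallest: 1787, 917, 601, 499, 169 bp.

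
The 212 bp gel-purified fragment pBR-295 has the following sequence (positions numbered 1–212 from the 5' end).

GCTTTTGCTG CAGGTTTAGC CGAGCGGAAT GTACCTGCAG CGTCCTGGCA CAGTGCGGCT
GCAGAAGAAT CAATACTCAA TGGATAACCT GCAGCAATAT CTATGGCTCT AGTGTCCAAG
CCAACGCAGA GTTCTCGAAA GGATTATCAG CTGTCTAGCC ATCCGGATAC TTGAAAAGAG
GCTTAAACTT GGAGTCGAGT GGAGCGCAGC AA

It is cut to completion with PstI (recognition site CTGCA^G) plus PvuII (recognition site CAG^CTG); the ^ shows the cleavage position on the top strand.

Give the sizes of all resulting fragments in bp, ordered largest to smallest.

62, 57, 30, 27, 24, 12 bp

PstI sites (CTGCAG) start at positions 8, 35, 59, 89.
PstI cuts after base 5 of each site (before the last base), so after positions 12, 39, 63, 93.
The PvuII site (CAGCTG) starts at position 148.
PvuII cuts after base 3 of each site, so after position 150.
Combined cut positions: 12, 39, 63, 93, 150.
Linear molecule, 5 cuts → 6 fragments:
  1–12 → 12 bp
  13–39 → 27 bp
  40–63 → 24 bp
  64–93 → 30 bp
  94–150 → 57 bp
  151–212 → 62 bp
Sorted largest to smallest: 62, 57, 30, 27, 24, 12 bp.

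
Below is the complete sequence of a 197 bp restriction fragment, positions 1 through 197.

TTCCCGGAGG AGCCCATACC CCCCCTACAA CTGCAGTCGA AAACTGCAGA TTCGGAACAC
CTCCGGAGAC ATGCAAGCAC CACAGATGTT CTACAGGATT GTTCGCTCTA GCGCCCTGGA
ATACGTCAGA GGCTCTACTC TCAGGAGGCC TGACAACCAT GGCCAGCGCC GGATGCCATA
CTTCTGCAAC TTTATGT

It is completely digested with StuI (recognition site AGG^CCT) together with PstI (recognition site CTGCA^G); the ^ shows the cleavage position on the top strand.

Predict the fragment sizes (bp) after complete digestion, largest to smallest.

The StuI site (AGGCCT) starts at position 146.
StuI cuts after base 3 of each site, so after position 148.
PstI sites (CTGCAG) start at positions 31, 44.
PstI cuts after base 5 of each site (before the last base), so after positions 35, 48.
Combined cut positions: 35, 48, 148.
Linear molecule, 3 cuts → 4 fragments:
  1–35 → 35 bp
  36–48 → 13 bp
  49–148 → 100 bp
  149–197 → 49 bp
Sorted largest to smallest: 100, 49, 35, 13 bp.

100, 49, 35, 13 bp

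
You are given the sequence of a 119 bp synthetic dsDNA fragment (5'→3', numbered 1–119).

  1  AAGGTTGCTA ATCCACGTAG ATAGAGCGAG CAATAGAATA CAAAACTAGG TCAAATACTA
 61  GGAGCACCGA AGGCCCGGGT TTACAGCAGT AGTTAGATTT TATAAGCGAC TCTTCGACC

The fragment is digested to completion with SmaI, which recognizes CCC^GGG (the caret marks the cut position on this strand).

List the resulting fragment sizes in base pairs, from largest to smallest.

76, 43 bp

The SmaI site (CCCGGG) starts at position 74.
SmaI cuts after base 3 of each site, so after position 76.
Linear molecule, 1 cut → 2 fragments:
  1–76 → 76 bp
  77–119 → 43 bp
Sorted largest to smallest: 76, 43 bp.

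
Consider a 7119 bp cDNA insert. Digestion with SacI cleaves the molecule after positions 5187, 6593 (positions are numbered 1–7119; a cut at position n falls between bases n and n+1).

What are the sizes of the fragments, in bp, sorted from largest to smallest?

Linear molecule, 2 cuts → 3 fragments:
  5187 − 0 = 5187 bp
  6593 − 5187 = 1406 bp
  7119 − 6593 = 526 bp
Sorted largest to smallest: 5187, 1406, 526 bp.

5187, 1406, 526 bp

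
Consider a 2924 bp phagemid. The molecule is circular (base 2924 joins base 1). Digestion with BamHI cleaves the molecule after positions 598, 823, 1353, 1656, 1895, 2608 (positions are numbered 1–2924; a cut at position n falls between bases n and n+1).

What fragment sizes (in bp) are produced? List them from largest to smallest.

914, 713, 530, 303, 239, 225 bp

Circular molecule, 6 cuts → 6 fragments:
  823 − 598 = 225 bp
  1353 − 823 = 530 bp
  1656 − 1353 = 303 bp
  1895 − 1656 = 239 bp
  2608 − 1895 = 713 bp
  wrap: 2924 − 2608 + 598 = 914 bp
Sorted largest to smallest: 914, 713, 530, 303, 239, 225 bp.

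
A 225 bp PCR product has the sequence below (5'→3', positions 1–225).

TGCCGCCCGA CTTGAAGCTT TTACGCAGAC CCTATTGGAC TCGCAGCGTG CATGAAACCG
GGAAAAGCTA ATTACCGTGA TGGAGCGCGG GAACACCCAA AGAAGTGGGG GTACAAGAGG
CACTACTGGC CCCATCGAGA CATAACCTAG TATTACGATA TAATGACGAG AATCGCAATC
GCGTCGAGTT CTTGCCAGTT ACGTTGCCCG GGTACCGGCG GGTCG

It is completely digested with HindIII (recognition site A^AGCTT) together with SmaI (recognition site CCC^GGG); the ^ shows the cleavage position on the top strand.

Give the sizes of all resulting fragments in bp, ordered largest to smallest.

194, 16, 15 bp

The HindIII site (AAGCTT) starts at position 15.
HindIII cuts after the first base of each site, so after position 15.
The SmaI site (CCCGGG) starts at position 207.
SmaI cuts after base 3 of each site, so after position 209.
Combined cut positions: 15, 209.
Linear molecule, 2 cuts → 3 fragments:
  1–15 → 15 bp
  16–209 → 194 bp
  210–225 → 16 bp
Sorted largest to smallest: 194, 16, 15 bp.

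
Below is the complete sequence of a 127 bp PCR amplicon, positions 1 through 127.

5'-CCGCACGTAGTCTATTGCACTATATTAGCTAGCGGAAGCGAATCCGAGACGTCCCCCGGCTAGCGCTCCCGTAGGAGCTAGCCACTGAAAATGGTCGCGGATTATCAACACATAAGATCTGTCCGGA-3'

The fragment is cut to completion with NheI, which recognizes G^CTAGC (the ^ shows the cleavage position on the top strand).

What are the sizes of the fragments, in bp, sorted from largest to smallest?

50, 31, 28, 18 bp

NheI sites (GCTAGC) start at positions 28, 59, 77.
NheI cuts after the first base of each site, so after positions 28, 59, 77.
Linear molecule, 3 cuts → 4 fragments:
  1–28 → 28 bp
  29–59 → 31 bp
  60–77 → 18 bp
  78–127 → 50 bp
Sorted largest to smallest: 50, 31, 28, 18 bp.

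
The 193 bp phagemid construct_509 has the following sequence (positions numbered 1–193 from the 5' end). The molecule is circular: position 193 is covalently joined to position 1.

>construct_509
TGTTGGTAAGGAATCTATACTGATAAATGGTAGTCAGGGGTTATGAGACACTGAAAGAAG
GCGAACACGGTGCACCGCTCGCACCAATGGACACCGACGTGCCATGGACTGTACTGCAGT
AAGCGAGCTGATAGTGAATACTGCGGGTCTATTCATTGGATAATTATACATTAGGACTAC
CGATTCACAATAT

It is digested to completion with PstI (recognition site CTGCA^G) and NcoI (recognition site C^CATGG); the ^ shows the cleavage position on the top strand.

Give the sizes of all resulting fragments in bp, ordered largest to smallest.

The PstI site (CTGCAG) starts at position 114.
PstI cuts after base 5 of each site (before the last base), so after position 118.
The NcoI site (CCATGG) starts at position 102.
NcoI cuts after the first base of each site, so after position 102.
Combined cut positions: 102, 118.
Circular molecule, 2 cuts → 2 fragments:
  103–118 → 16 bp
  119–193 then 1–102 → 75 + 102 = 177 bp
Sorted largest to smallest: 177, 16 bp.

177, 16 bp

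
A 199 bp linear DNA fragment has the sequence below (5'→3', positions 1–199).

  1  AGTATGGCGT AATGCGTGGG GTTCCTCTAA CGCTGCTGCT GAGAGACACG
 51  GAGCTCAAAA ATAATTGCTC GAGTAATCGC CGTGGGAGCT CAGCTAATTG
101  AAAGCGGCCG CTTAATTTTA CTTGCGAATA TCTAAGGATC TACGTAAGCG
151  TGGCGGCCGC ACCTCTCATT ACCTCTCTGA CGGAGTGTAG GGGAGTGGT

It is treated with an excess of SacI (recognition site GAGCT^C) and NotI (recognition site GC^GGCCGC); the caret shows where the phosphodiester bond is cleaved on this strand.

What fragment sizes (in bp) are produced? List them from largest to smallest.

SacI sites (GAGCTC) start at positions 51, 86.
SacI cuts after base 5 of each site (before the last base), so after positions 55, 90.
NotI sites (GCGGCCGC) start at positions 104, 153.
NotI cuts after base 2 of each site, so after positions 105, 154.
Combined cut positions: 55, 90, 105, 154.
Linear molecule, 4 cuts → 5 fragments:
  1–55 → 55 bp
  56–90 → 35 bp
  91–105 → 15 bp
  106–154 → 49 bp
  155–199 → 45 bp
Sorted largest to smallest: 55, 49, 45, 35, 15 bp.

55, 49, 45, 35, 15 bp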